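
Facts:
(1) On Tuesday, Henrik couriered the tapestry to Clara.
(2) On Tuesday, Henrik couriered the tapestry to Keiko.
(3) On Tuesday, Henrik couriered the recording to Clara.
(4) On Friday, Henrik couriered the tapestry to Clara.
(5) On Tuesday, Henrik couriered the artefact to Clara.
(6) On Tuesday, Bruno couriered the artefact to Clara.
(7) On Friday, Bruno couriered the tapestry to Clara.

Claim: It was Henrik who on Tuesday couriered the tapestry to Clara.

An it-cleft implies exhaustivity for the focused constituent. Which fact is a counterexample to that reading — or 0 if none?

The cleft puts "Henrik" in focus and presupposes the open proposition with same thing, recipient, setting (the tapestry / Clara / on Tuesday).
Exhaustivity: Henrik is the only agent satisfying that background.
No listed fact matches the background with a different agent. Exhaustivity holds.

0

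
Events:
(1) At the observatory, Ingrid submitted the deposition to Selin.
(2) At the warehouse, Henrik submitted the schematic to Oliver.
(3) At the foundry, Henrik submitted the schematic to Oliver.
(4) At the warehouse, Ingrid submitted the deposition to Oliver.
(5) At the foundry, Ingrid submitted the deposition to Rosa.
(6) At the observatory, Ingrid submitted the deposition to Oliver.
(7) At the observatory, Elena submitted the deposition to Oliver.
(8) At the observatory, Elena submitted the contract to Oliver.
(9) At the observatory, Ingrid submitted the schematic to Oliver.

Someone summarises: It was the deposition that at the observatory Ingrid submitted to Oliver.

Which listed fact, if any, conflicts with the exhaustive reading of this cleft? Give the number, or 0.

9

Focus of the cleft: "the deposition" (the thing). Presupposed background: same agent, recipient, setting (Ingrid / Oliver / at the observatory).
Exhaustivity: the deposition is the only thing satisfying that background.
Fact (9) shares the background but with thing = the schematic; exhaustivity is violated.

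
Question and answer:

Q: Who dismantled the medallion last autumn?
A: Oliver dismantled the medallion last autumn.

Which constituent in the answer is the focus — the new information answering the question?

Oliver

The wh-word "who" asks about the subject (agent).
In the answer, "the medallion" and "last autumn" are given — repeated from the question.
The constituent filling the subject (agent) gap is "Oliver"; that is the focus and would carry nuclear stress.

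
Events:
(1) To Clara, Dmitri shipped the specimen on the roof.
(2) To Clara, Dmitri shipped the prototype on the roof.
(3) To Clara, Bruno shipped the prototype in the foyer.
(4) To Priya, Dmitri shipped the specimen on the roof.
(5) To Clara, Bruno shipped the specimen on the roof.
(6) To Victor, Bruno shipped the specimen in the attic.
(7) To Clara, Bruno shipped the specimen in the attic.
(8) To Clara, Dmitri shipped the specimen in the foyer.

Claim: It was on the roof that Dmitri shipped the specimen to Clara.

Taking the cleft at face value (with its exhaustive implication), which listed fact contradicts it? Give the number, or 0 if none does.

8

Focus of the cleft: "on the roof" (the setting). Presupposed background: agent = Dmitri, thing = the specimen, recipient = Clara.
Exhaustivity: on the roof is the only setting satisfying that background.
Fact (8) shares the background but with setting = in the foyer; exhaustivity is violated.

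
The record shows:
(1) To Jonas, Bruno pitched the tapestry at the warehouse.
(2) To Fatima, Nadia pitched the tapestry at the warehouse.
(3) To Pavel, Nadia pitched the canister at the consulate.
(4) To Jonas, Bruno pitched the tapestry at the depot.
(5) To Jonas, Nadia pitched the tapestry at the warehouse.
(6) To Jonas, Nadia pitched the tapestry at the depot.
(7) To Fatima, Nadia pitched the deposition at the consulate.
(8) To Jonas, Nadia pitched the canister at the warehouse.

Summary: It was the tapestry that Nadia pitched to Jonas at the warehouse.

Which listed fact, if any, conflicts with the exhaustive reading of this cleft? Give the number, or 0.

Focus of the cleft: "the tapestry" (the thing). Presupposed background: same agent, recipient, setting (Nadia / Jonas / at the warehouse).
The exhaustive reading says no other thing fits that background.
Fact (8) shares the background but with thing = the canister; exhaustivity is violated.

8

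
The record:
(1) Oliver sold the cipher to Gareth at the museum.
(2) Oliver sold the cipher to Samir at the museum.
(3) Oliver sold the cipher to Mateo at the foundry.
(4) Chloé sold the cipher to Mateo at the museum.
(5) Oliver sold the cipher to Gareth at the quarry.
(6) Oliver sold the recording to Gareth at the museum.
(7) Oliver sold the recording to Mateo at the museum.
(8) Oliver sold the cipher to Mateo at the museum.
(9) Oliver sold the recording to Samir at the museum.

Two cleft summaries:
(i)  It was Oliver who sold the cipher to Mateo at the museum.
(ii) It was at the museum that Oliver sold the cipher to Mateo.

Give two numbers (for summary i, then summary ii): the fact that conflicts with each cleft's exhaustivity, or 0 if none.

Summary (i) focuses "Oliver" (the agent); background same thing, recipient, setting (the cipher / Mateo / at the museum). Fact (4) matches that background with agent = Chloé — refutes (i).
Summary (ii) focuses "at the museum" (the setting); background same agent, thing, recipient (Oliver / the cipher / Mateo). Fact (3) matches that background with setting = at the foundry — refutes (ii).

4, 3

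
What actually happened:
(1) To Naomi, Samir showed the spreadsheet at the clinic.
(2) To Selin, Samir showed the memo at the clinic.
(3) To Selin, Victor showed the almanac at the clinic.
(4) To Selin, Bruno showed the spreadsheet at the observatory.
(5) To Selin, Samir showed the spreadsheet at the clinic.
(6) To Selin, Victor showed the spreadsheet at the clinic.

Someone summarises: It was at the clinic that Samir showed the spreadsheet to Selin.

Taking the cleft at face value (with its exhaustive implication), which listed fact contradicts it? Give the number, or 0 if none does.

0

The cleft puts "at the clinic" in focus and presupposes the open proposition with Samir as agent and the spreadsheet as thing and Selin as recipient.
The exhaustive reading says no other setting fits that background.
No listed fact matches the background with a different setting. Exhaustivity holds.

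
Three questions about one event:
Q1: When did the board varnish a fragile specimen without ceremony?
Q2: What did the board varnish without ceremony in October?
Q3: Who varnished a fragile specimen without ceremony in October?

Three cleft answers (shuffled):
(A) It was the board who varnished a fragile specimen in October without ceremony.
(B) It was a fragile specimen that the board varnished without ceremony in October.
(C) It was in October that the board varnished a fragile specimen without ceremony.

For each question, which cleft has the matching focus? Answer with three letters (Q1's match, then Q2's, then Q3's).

Q1 asks about the time; cleft (C) focuses "in October", which is the time — so Q1 → C.
Q2 asks about the direct object; cleft (B) focuses "a fragile specimen", which is the direct object — so Q2 → B.
Q3 asks about the subject (agent); cleft (A) focuses "the board", which is the subject (agent) — so Q3 → A.
Mapping: Q1→C, Q2→B, Q3→A.

CBA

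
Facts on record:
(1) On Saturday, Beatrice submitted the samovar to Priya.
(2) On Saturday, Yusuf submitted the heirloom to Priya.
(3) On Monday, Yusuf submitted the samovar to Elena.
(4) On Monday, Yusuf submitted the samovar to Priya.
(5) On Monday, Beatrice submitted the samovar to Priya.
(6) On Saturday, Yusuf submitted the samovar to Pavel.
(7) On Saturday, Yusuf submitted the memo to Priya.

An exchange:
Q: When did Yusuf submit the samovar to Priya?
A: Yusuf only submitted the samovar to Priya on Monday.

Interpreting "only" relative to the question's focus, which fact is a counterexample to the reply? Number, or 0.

0

Answering "When did ...?" puts focus on the setting — here, "on Monday".
"Only" then excludes alternative settings while the background — agent = Yusuf, thing = the samovar, recipient = Priya — is held fixed.
No listed fact shares that background with another setting. Nothing contradicts the reply.
(Fact (3) would refute a reading with focus on the recipient — but that is not what the question asks.)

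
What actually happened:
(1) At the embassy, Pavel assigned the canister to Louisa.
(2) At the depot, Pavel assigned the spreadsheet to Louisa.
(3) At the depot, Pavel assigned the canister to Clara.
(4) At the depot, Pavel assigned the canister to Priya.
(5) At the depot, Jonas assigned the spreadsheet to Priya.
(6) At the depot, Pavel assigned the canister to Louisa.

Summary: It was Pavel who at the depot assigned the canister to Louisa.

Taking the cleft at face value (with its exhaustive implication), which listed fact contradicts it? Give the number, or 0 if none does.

0

Focus of the cleft: "Pavel" (the agent). Presupposed background: same thing, recipient, setting (the canister / Louisa / at the depot).
The exhaustive reading says no other agent fits that background.
Every other fact differs from the presupposition on some backgrounded slot, so none challenges the exhaustivity.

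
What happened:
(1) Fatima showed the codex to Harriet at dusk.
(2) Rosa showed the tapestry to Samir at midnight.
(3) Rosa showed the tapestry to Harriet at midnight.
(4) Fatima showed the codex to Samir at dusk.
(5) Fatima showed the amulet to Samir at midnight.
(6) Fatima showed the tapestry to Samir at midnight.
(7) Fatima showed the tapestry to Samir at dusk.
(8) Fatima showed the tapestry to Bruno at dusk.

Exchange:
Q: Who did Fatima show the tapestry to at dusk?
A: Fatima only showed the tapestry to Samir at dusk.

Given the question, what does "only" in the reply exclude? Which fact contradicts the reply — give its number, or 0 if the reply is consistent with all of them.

8

Answering "Who did ... to ...?" puts focus on the recipient — here, "Samir".
So "only" ranges over recipients; the rest (same agent, thing, setting (Fatima / the tapestry / at dusk)) is presupposed.
Fact (8) keeps same agent, thing, setting (Fatima / the tapestry / at dusk) but has recipient = Bruno; that refutes the reply.
(Fact (6) would refute a reading with focus on the setting — but that is not what the question asks.)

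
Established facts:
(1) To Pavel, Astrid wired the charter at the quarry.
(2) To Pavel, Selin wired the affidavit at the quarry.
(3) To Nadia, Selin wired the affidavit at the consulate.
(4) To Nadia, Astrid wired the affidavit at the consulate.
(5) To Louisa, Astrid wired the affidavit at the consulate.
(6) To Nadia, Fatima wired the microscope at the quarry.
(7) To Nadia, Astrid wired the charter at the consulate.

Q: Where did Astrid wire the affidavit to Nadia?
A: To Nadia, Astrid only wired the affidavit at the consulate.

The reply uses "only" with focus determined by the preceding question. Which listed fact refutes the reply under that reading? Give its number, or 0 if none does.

0

Answering "Where did ...?" puts focus on the setting — here, "at the consulate".
"Only" then excludes alternative settings while the background — agent = Astrid, thing = the affidavit, recipient = Nadia — is held fixed.
No listed fact shares that background with another setting. Nothing contradicts the reply.
(Fact (7) would refute a reading with focus on the thing — but that is not what the question asks.)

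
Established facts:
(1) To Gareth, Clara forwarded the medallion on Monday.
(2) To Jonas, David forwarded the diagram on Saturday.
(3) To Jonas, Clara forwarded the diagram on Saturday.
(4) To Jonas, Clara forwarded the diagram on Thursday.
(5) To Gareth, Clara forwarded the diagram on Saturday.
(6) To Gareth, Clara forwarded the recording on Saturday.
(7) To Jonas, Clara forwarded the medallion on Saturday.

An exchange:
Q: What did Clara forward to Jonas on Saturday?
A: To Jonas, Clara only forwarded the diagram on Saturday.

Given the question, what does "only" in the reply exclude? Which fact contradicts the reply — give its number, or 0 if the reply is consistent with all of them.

Answering "What did ...?" puts focus on the thing — here, "the diagram".
"Only" then excludes alternative things while the background — Clara as agent and Jonas as recipient and on Saturday as setting — is held fixed.
Fact (7) shares the background with a different thing (the medallion) — counterexample.
(Fact (4) would refute a reading with focus on the setting — but that is not what the question asks.)

7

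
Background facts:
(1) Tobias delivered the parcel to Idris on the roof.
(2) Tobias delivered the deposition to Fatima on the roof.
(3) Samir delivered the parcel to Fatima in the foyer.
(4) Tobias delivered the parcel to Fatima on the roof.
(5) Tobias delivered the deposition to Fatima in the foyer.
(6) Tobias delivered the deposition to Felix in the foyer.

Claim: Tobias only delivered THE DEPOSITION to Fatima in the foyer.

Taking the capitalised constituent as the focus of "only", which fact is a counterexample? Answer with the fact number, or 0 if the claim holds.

0

Focus (in capitals) is "the deposition" — the thing. "Only" excludes alternative things while holding fixed Tobias as agent and Fatima as recipient and in the foyer as setting.
Every other fact changes something in the background, not just the thing. Nothing refutes the claim.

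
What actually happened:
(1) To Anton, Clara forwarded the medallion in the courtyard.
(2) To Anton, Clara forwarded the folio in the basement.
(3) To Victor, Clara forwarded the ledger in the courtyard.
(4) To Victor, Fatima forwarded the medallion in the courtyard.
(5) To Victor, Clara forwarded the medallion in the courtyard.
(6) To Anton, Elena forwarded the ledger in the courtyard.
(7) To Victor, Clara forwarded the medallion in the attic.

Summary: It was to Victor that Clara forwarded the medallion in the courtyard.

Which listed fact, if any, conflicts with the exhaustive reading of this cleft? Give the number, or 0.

1

The cleft puts "Victor" in focus and presupposes the open proposition with Clara as agent and the medallion as thing and in the courtyard as setting.
The exhaustive reading says no other recipient fits that background.
Fact (1) shares the background but with recipient = Anton; exhaustivity is violated.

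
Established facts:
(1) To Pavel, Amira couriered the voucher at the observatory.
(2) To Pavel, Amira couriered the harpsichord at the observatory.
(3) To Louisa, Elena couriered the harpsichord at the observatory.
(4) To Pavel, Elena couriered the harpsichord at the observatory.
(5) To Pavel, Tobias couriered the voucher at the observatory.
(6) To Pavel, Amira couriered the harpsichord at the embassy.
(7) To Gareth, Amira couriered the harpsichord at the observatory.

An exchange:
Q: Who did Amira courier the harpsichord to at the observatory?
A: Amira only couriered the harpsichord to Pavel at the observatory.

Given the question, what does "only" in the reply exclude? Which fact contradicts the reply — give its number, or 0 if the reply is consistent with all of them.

7

The question "Who did ... to ...?" targets the recipient, so in the reply the focus falls on "Pavel".
So "only" ranges over recipients; the rest (Amira as agent and the harpsichord as thing and at the observatory as setting) is presupposed.
Fact (7) keeps Amira as agent and the harpsichord as thing and at the observatory as setting but has recipient = Gareth; that refutes the reply.
(Fact (1) would refute a reading with focus on the thing — but that is not what the question asks.)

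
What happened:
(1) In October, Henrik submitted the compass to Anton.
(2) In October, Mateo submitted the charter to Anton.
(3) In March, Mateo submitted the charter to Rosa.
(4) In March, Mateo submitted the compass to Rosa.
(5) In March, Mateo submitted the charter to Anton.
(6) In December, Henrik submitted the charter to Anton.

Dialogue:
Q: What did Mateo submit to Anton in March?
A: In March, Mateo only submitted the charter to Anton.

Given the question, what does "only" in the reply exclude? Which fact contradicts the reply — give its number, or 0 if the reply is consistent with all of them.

The question "What did ...?" targets the thing, so in the reply the focus falls on "the charter".
"Only" then excludes alternative things while the background — Mateo as agent and Anton as recipient and in March as setting — is held fixed.
No fact keeps Mateo as agent and Anton as recipient and in March as setting while changing the thing; every other fact differs on something backgrounded. The reply stands.
(Fact (2) would refute a reading with focus on the setting — but that is not what the question asks.)

0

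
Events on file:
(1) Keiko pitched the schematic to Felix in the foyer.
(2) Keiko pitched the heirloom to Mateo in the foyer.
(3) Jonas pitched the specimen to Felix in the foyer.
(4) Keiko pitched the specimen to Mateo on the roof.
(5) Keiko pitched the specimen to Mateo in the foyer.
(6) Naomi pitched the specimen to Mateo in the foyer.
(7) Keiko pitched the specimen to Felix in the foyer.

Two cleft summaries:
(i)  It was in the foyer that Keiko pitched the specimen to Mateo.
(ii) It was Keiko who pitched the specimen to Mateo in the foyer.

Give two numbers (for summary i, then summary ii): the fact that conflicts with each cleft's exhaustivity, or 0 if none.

4, 6

Summary (i) focuses "in the foyer" (the setting); background Keiko as agent and the specimen as thing and Mateo as recipient. Fact (4) matches that background with setting = on the roof — refutes (i).
Summary (ii) focuses "Keiko" (the agent); background the specimen as thing and Mateo as recipient and in the foyer as setting. Fact (6) matches that background with agent = Naomi — refutes (ii).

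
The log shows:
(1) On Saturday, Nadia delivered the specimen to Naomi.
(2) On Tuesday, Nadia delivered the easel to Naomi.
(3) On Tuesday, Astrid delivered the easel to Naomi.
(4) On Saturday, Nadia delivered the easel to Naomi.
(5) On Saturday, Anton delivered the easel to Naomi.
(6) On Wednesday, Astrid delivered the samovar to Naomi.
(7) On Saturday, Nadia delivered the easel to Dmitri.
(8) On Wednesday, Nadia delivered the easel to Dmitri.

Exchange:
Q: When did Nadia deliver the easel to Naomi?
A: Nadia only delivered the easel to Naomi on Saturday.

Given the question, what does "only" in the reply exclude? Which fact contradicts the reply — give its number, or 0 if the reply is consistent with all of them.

Answering "When did ...?" puts focus on the setting — here, "on Saturday".
"Only" then excludes alternative settings while the background — Nadia as agent and the easel as thing and Naomi as recipient — is held fixed.
Fact (2) keeps Nadia as agent and the easel as thing and Naomi as recipient but has setting = on Tuesday; that refutes the reply.
(Fact (1) would refute a reading with focus on the thing — but that is not what the question asks.)

2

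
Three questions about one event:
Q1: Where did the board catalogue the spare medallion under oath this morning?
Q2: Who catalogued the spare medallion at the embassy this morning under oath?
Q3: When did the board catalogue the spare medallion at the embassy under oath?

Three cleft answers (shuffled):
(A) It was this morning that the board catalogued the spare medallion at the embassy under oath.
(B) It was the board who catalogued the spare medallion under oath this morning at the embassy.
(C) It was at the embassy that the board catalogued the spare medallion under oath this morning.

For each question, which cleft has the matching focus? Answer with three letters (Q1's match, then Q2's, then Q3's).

Q1 asks about the location; cleft (C) focuses "at the embassy", which is the location — so Q1 → C.
Q2 asks about the subject (agent); cleft (B) focuses "the board", which is the subject (agent) — so Q2 → B.
Q3 asks about the time; cleft (A) focuses "this morning", which is the time — so Q3 → A.
Mapping: Q1→C, Q2→B, Q3→A.

CBA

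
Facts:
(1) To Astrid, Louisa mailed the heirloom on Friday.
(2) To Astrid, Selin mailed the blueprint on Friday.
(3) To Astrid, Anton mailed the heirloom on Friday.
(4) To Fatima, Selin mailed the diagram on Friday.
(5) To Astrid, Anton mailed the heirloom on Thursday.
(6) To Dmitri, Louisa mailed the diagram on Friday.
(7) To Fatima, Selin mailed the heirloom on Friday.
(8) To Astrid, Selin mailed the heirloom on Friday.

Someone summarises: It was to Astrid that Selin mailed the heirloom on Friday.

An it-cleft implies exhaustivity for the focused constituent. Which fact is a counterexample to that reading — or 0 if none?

7

Focus of the cleft: "Astrid" (the recipient). Presupposed background: agent = Selin, thing = the heirloom, setting = on Friday.
The exhaustive reading says no other recipient fits that background.
Fact (7) shares the background but with recipient = Fatima; exhaustivity is violated.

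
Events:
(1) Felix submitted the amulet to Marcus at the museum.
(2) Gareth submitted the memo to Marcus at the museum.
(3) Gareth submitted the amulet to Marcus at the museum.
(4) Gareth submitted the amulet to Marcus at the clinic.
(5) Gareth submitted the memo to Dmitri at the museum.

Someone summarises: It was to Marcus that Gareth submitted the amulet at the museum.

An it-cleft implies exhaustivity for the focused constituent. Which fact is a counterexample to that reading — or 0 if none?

0

Focus of the cleft: "Marcus" (the recipient). Presupposed background: same agent, thing, setting (Gareth / the amulet / at the museum).
The exhaustive reading says no other recipient fits that background.
Every other fact differs from the presupposition on some backgrounded slot, so none challenges the exhaustivity.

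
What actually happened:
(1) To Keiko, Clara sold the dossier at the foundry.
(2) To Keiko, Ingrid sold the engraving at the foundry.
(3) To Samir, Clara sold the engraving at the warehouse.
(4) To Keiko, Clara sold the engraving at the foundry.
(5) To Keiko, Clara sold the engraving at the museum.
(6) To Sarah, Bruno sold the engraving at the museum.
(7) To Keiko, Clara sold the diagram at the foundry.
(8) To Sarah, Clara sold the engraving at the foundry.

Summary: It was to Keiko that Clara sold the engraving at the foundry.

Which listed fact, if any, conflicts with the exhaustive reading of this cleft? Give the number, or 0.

The cleft puts "Keiko" in focus and presupposes the open proposition with same agent, thing, setting (Clara / the engraving / at the foundry).
Exhaustivity: Keiko is the only recipient satisfying that background.
But fact (8) also has same agent, thing, setting (Clara / the engraving / at the foundry), with recipient = Sarah — so the exhaustive reading fails.

8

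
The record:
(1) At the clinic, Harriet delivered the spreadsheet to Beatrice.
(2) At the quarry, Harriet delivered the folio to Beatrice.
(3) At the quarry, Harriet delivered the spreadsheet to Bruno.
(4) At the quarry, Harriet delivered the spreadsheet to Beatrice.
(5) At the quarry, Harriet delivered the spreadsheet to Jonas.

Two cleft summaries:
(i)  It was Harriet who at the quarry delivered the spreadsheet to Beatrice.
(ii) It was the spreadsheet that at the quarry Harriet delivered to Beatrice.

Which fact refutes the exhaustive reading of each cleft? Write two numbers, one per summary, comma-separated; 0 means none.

0, 2

Summary (i) focuses "Harriet" (the agent); background same thing, recipient, setting (the spreadsheet / Beatrice / at the quarry). No fact matches that background with a different agent, so 0.
Summary (ii) focuses "the spreadsheet" (the thing); background same agent, recipient, setting (Harriet / Beatrice / at the quarry). Fact (2) matches that background with thing = the folio — refutes (ii).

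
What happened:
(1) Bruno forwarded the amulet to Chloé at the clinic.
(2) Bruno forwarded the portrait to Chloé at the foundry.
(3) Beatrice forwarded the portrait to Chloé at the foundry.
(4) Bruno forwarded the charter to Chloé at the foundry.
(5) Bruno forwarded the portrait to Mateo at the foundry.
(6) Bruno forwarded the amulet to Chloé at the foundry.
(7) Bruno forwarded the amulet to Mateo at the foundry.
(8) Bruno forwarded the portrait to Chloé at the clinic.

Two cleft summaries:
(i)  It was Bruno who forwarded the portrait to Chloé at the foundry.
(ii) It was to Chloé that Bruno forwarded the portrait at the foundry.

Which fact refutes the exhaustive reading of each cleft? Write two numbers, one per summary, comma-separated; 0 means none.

Summary (i) focuses "Bruno" (the agent); background the portrait as thing and Chloé as recipient and at the foundry as setting. Fact (3) matches that background with agent = Beatrice — refutes (i).
Summary (ii) focuses "Chloé" (the recipient); background Bruno as agent and the portrait as thing and at the foundry as setting. Fact (5) matches that background with recipient = Mateo — refutes (ii).

3, 5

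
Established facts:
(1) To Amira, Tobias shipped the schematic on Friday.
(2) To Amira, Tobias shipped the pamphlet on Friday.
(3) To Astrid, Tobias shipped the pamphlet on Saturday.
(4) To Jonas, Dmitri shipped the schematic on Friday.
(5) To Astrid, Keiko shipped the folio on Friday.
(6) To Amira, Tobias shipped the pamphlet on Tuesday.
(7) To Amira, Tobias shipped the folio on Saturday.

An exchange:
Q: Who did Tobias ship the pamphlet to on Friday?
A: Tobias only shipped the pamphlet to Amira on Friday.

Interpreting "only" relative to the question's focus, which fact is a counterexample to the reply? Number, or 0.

0

The question "Who did ... to ...?" targets the recipient, so in the reply the focus falls on "Amira".
"Only" then excludes alternative recipients while the background — Tobias as agent and the pamphlet as thing and on Friday as setting — is held fixed.
No listed fact shares that background with another recipient. Nothing contradicts the reply.
(Fact (1) would refute a reading with focus on the thing — but that is not what the question asks.)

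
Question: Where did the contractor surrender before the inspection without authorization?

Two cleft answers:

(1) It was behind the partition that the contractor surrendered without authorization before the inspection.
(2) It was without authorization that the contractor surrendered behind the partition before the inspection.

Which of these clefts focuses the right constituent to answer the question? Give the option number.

The question word "where" targets the location.
Option (1) clefts "behind the partition" — that matches what the question asks about.
Option (2) clefts "without authorization" — the manner, not what was asked.
So the congruent reply is (1).

1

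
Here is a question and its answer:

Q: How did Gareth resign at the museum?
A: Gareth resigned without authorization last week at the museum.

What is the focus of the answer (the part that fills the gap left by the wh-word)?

without authorization

The wh-word "how" asks about the manner.
In the answer, "Gareth" and "at the museum" are given — repeated from the question.
"last week" is also new, but it specifies the time, which is not what the question asks about — so it is not the focus.
The constituent filling the manner gap is "without authorization"; that is the focus.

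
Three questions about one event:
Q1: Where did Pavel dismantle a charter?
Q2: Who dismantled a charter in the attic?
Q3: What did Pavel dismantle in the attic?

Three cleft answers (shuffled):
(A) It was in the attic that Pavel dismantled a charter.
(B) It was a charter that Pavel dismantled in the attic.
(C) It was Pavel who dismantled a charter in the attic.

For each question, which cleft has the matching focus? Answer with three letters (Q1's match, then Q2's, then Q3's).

Q1 asks about the location; cleft (A) focuses "in the attic", which is the location — so Q1 → A.
Q2 asks about the subject (agent); cleft (C) focuses "Pavel", which is the subject (agent) — so Q2 → C.
Q3 asks about the direct object; cleft (B) focuses "a charter", which is the direct object — so Q3 → B.
Mapping: Q1→A, Q2→C, Q3→B.

ACB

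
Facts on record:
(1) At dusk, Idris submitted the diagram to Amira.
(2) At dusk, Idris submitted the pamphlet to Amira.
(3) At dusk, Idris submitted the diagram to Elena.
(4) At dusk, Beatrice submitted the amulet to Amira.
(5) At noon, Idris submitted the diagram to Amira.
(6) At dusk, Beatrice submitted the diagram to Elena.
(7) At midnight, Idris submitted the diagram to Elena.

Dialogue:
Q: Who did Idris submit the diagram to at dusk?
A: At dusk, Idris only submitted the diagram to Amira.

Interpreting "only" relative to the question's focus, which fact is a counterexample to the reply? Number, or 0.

3

Answering "Who did ... to ...?" puts focus on the recipient — here, "Amira".
So "only" ranges over recipients; the rest (Idris as agent and the diagram as thing and at dusk as setting) is presupposed.
Fact (3) keeps Idris as agent and the diagram as thing and at dusk as setting but has recipient = Elena; that refutes the reply.
(Fact (5) would refute a reading with focus on the setting — but that is not what the question asks.)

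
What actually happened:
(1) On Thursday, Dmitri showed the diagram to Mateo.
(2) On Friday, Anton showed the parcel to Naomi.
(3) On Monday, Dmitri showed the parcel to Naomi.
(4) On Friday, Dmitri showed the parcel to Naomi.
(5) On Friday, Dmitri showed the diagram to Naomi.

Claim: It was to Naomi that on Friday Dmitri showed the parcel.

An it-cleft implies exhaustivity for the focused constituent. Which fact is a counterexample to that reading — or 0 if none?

0

Focus of the cleft: "Naomi" (the recipient). Presupposed background: same agent, thing, setting (Dmitri / the parcel / on Friday).
Exhaustivity: Naomi is the only recipient satisfying that background.
No listed fact matches the background with a different recipient. Exhaustivity holds.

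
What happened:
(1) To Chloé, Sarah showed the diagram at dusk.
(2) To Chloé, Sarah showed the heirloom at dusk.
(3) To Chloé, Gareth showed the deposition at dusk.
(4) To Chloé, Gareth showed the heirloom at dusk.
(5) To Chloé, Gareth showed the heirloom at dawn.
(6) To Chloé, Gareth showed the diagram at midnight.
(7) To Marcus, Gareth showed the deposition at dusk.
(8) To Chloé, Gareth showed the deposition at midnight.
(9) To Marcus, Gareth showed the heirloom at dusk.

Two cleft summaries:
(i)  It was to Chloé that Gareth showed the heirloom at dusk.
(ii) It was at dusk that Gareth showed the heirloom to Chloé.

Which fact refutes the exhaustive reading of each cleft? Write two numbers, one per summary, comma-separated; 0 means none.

Summary (i) focuses "Chloé" (the recipient); background agent = Gareth, thing = the heirloom, setting = at dusk. Fact (9) matches that background with recipient = Marcus — refutes (i).
Summary (ii) focuses "at dusk" (the setting); background agent = Gareth, thing = the heirloom, recipient = Chloé. Fact (5) matches that background with setting = at dawn — refutes (ii).

9, 5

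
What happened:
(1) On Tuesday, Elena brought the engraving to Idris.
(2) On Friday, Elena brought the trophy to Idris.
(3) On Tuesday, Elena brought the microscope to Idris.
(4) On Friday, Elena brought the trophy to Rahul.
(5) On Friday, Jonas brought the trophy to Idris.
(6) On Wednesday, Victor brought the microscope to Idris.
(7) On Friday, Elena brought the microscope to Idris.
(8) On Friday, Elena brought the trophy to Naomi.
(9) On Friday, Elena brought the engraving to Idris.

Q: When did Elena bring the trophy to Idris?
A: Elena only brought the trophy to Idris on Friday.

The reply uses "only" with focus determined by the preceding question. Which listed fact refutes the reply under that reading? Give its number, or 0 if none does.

0

Answering "When did ...?" puts focus on the setting — here, "on Friday".
So "only" ranges over settings; the rest (agent = Elena, thing = the trophy, recipient = Idris) is presupposed.
No listed fact shares that background with another setting. Nothing contradicts the reply.
(Fact (7) would refute a reading with focus on the thing — but that is not what the question asks.)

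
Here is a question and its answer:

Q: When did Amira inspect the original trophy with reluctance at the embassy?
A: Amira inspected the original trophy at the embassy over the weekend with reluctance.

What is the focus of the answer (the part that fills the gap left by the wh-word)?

The wh-word "when" asks about the time.
In the answer, "Amira", "the original trophy", "with reluctance" and "at the embassy" are given — repeated from the question.
The constituent filling the time gap is "over the weekend"; that is the focus and would carry nuclear stress.

over the weekend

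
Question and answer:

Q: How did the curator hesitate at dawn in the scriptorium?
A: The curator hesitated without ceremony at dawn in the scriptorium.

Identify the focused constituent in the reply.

without ceremony

The wh-word "how" asks about the manner.
In the answer, "the curator", "at dawn" and "in the scriptorium" are given — repeated from the question.
The constituent filling the manner gap is "without ceremony"; that is the focus and would carry nuclear stress.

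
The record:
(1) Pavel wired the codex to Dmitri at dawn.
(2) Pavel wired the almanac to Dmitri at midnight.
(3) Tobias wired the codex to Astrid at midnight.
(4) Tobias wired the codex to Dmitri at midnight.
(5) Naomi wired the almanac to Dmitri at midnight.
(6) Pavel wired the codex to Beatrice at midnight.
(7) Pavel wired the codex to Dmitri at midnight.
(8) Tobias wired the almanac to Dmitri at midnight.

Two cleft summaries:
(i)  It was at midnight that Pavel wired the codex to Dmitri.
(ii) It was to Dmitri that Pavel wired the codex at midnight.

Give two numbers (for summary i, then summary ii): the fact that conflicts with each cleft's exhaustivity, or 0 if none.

1, 6

Summary (i) focuses "at midnight" (the setting); background same agent, thing, recipient (Pavel / the codex / Dmitri). Fact (1) matches that background with setting = at dawn — refutes (i).
Summary (ii) focuses "Dmitri" (the recipient); background same agent, thing, setting (Pavel / the codex / at midnight). Fact (6) matches that background with recipient = Beatrice — refutes (ii).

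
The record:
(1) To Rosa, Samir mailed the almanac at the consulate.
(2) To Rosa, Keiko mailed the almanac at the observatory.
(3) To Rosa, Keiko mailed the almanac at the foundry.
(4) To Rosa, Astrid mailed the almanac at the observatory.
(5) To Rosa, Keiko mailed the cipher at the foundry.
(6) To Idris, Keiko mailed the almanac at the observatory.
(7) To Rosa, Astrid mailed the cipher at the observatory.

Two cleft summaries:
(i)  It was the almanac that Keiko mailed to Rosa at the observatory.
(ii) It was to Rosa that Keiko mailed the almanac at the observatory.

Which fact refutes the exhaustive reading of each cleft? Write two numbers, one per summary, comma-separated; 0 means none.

0, 6

Summary (i) focuses "the almanac" (the thing); background agent = Keiko, recipient = Rosa, setting = at the observatory. No fact matches that background with a different thing, so 0.
Summary (ii) focuses "Rosa" (the recipient); background agent = Keiko, thing = the almanac, setting = at the observatory. Fact (6) matches that background with recipient = Idris — refutes (ii).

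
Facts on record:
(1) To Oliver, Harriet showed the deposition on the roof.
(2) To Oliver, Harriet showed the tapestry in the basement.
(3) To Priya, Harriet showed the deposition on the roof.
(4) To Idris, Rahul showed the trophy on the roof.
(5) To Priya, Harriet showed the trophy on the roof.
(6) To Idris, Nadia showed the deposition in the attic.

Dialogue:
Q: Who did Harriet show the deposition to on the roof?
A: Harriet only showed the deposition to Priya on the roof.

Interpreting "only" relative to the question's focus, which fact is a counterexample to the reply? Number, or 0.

The question "Who did ... to ...?" targets the recipient, so in the reply the focus falls on "Priya".
So "only" ranges over recipients; the rest (same agent, thing, setting (Harriet / the deposition / on the roof)) is presupposed.
Fact (1) shares the background with a different recipient (Oliver) — counterexample.
(Fact (5) would refute a reading with focus on the thing — but that is not what the question asks.)

1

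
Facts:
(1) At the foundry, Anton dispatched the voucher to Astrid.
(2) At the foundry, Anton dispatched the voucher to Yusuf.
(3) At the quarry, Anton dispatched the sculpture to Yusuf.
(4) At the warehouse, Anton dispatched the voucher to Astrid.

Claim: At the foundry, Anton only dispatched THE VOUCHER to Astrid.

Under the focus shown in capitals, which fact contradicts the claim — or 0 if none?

0

The capitals mark "the voucher" as focus. So "only" rules out other things, with the rest (Anton as agent and Astrid as recipient and at the foundry as setting) as background.
Every other fact changes something in the background, not just the thing. Nothing refutes the claim.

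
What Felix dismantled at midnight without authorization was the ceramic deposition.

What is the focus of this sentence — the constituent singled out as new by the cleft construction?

the ceramic deposition

In a pseudo-cleft "What ... was X", the post-copular constituent X is the focus.
Here the focus is "the ceramic deposition". The backgrounded (presupposed) material includes "Felix", "without authorization" and "at midnight".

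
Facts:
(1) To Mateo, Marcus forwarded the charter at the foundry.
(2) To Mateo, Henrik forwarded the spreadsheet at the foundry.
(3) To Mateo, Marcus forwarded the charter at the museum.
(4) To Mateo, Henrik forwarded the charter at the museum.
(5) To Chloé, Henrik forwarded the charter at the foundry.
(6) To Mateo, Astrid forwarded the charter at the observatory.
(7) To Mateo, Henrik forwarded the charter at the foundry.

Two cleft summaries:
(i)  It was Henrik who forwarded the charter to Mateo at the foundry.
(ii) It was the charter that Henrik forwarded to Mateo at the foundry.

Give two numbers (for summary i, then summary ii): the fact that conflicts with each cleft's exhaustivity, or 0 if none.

Summary (i) focuses "Henrik" (the agent); background same thing, recipient, setting (the charter / Mateo / at the foundry). Fact (1) matches that background with agent = Marcus — refutes (i).
Summary (ii) focuses "the charter" (the thing); background same agent, recipient, setting (Henrik / Mateo / at the foundry). Fact (2) matches that background with thing = the spreadsheet — refutes (ii).

1, 2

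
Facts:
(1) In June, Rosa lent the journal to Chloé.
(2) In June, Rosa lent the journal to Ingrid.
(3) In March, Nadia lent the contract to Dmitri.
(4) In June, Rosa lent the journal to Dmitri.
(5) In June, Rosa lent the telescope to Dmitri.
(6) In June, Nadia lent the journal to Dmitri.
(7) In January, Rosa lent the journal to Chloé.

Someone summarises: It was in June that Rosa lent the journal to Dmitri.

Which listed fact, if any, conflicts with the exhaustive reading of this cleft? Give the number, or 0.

Focus of the cleft: "in June" (the setting). Presupposed background: same agent, thing, recipient (Rosa / the journal / Dmitri).
The exhaustive reading says no other setting fits that background.
No listed fact matches the background with a different setting. Exhaustivity holds.

0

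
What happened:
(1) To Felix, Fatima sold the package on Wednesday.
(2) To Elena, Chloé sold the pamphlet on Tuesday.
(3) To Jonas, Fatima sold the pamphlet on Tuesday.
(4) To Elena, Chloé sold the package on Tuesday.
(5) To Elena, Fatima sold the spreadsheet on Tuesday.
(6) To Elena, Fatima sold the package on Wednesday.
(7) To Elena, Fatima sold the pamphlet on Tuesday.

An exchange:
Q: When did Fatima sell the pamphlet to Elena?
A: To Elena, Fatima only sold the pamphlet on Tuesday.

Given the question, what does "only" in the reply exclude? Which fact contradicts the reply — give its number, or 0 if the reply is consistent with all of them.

Answering "When did ...?" puts focus on the setting — here, "on Tuesday".
So "only" ranges over settings; the rest (Fatima as agent and the pamphlet as thing and Elena as recipient) is presupposed.
No listed fact shares that background with another setting. Nothing contradicts the reply.
(Fact (3) would refute a reading with focus on the recipient — but that is not what the question asks.)

0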